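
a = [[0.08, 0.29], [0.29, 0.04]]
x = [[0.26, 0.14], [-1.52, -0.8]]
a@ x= [[-0.42,  -0.22], [0.01,  0.01]]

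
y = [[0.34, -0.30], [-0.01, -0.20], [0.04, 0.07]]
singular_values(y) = [0.47, 0.17]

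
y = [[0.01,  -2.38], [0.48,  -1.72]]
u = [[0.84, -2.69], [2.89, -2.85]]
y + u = [[0.85, -5.07], [3.37, -4.57]]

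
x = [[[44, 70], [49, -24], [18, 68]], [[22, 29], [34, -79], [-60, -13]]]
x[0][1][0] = 49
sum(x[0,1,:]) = 25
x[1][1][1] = -79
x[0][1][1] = -24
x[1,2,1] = -13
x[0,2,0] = 18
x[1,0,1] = 29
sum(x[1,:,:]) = -67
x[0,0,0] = 44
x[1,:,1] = [29, -79, -13]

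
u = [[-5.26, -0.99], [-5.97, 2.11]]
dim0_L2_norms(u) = [7.96, 2.33]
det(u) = -17.01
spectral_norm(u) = 8.01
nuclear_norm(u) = 10.14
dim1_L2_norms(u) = [5.35, 6.33]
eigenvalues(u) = [-5.99, 2.84]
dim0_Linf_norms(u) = [5.97, 2.11]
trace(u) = -3.15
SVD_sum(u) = [[-5.06, 0.64], [-6.14, 0.77]] + [[-0.2, -1.63], [0.17, 1.34]]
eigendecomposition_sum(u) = [[-5.49, -0.67], [-4.05, -0.5]] + [[0.23, -0.32], [-1.92, 2.61]]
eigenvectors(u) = [[-0.8,0.12], [-0.59,-0.99]]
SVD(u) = [[-0.64,-0.77],  [-0.77,0.64]] @ diag([8.014800376362393, 2.1221863554036116]) @ [[0.99, -0.12], [0.12, 0.99]]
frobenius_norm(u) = 8.29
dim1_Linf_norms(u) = [5.26, 5.97]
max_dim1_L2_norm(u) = 6.33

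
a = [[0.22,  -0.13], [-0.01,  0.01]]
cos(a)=[[0.98, 0.01], [0.00, 1.00]]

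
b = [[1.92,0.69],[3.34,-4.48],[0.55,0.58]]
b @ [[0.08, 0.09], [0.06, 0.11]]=[[0.19, 0.25], [-0.0, -0.19], [0.08, 0.11]]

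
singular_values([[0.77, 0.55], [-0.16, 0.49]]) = [0.96, 0.48]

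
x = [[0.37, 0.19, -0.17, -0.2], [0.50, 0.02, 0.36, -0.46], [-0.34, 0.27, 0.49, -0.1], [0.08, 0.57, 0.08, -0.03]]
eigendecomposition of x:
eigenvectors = [[0.47+0.00j, 0.49+0.00j, (0.28+0.24j), (0.28-0.24j)], [-0.36+0.00j, (-0.05+0j), (0.23+0.45j), (0.23-0.45j)], [(0.45+0j), (-0.87+0j), 0.20+0.13j, (0.2-0.13j)], [0.67+0.00j, (-0.08+0j), 0.75+0.00j, (0.75-0j)]]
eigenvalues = [(-0.23+0j), (0.69+0j), (0.19+0.38j), (0.19-0.38j)]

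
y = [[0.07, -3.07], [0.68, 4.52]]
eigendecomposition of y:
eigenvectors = [[-0.99, 0.62], [0.17, -0.79]]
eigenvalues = [0.6, 3.99]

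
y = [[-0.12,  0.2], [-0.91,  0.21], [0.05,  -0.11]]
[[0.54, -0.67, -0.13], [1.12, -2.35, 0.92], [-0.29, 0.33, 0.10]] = y @ [[-0.71,2.1,-1.36], [2.28,-2.07,-1.49]]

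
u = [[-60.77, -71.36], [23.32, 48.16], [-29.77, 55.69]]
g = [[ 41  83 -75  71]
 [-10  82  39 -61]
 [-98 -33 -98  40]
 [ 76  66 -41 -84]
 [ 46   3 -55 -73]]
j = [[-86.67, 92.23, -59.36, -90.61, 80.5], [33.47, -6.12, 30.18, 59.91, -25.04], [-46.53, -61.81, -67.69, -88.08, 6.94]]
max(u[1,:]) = 48.16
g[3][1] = 66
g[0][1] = 83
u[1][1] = 48.16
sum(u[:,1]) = 32.489999999999995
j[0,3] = -90.61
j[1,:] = [33.47, -6.12, 30.18, 59.91, -25.04]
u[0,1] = -71.36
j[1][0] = 33.47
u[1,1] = 48.16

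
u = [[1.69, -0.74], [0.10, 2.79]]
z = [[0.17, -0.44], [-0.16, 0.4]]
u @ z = [[0.41,-1.04],[-0.43,1.07]]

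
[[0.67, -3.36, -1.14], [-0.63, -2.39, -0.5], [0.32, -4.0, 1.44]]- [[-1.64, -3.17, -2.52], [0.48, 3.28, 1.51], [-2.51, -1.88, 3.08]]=[[2.31, -0.19, 1.38],  [-1.11, -5.67, -2.01],  [2.83, -2.12, -1.64]]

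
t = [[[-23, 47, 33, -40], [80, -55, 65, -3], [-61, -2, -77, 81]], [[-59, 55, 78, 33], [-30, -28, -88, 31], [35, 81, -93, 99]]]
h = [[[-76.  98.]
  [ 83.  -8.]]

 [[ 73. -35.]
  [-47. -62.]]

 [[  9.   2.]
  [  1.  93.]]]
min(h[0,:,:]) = -76.0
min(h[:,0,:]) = -76.0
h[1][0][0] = 73.0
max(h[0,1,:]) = 83.0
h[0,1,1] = -8.0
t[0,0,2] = 33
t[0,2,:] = [-61, -2, -77, 81]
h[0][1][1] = -8.0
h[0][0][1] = 98.0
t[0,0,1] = 47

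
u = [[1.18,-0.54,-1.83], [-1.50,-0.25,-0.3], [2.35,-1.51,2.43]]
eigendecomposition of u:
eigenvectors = [[(-0.2+0.55j), -0.20-0.55j, 0.37+0.00j], [-0.16-0.21j, (-0.16+0.21j), 0.92+0.00j], [(0.77+0j), (0.77-0j), (0.15+0j)]]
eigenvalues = [(2.13+2.08j), (2.13-2.08j), (-0.91+0j)]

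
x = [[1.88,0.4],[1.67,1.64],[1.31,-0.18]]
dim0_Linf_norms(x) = [1.88, 1.64]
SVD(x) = [[-0.6, 0.40], [-0.72, -0.66], [-0.36, 0.64]] @ diag([3.1005444824703954, 1.1436887304780021]) @ [[-0.90,-0.44], [0.44,-0.90]]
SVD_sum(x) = [[1.68, 0.81], [2.0, 0.97], [0.99, 0.48]] + [[0.2, -0.41], [-0.33, 0.67], [0.32, -0.66]]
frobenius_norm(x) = 3.30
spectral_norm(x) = 3.10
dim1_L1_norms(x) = [2.28, 3.31, 1.49]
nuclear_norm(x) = 4.24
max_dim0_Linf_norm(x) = 1.88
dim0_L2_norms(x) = [2.84, 1.7]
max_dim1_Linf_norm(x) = 1.88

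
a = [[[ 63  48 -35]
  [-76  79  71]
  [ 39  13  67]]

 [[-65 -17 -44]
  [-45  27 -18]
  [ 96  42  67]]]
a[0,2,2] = 67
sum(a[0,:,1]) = 140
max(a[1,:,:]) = 96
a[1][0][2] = -44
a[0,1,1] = 79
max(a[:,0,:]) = 63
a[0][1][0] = -76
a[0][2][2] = 67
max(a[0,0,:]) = 63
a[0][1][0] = -76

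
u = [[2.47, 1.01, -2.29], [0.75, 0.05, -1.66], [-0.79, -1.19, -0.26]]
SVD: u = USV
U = [[-0.89, 0.07, 0.45], [-0.42, -0.51, -0.75], [0.18, -0.86, 0.48]]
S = [3.94, 1.48, 0.25]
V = [[-0.67, -0.29, 0.68], [0.32, 0.72, 0.62], [0.67, -0.63, 0.40]]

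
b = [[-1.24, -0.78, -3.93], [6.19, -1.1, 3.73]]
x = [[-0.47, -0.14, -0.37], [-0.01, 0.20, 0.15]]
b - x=[[-0.77, -0.64, -3.56], [6.2, -1.30, 3.58]]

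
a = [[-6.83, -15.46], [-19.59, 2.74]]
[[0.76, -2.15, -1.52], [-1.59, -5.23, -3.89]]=a @ [[0.07, 0.27, 0.20], [-0.08, 0.02, 0.01]]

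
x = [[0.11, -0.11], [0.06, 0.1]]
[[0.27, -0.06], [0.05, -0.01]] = x @ [[1.86, -0.41], [-0.60, 0.13]]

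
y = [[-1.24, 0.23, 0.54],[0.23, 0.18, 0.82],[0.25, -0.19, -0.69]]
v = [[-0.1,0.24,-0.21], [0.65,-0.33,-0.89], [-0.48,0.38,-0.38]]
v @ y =[[0.13, 0.06, 0.29],[-1.1, 0.26, 0.69],[0.59, 0.03, 0.31]]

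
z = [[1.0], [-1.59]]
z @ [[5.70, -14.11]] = [[5.7, -14.11], [-9.06, 22.43]]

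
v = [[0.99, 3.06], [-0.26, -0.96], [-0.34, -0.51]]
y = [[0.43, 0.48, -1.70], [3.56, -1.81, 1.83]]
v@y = [[11.32, -5.06, 3.92], [-3.53, 1.61, -1.31], [-1.96, 0.76, -0.36]]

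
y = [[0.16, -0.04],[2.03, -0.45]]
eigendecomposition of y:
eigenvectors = [[0.20, 0.1], [0.98, 1.00]]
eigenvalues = [-0.04, -0.25]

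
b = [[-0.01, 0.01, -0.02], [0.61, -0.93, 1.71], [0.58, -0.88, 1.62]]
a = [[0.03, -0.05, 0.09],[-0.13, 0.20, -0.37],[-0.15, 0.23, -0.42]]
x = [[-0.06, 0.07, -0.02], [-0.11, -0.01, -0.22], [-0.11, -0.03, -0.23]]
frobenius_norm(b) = 2.81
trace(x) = -0.30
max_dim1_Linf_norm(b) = 1.71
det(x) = 0.00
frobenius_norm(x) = 0.37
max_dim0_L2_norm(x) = 0.32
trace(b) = 0.68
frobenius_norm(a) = 0.68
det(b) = 0.00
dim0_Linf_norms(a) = [0.15, 0.23, 0.42]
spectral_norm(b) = 2.81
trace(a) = -0.19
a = x @ b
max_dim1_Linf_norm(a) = 0.42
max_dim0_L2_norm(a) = 0.57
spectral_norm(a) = 0.68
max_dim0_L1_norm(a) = 0.88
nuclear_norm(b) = 2.81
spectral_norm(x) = 0.36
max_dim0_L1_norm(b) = 3.35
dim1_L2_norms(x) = [0.09, 0.25, 0.26]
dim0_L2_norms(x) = [0.17, 0.08, 0.32]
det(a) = -0.00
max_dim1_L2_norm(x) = 0.26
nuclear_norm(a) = 0.68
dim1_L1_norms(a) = [0.17, 0.7, 0.8]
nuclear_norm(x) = 0.45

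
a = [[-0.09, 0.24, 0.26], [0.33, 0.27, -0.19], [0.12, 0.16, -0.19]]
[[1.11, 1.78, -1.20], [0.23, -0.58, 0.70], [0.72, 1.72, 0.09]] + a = [[1.02, 2.02, -0.94], [0.56, -0.31, 0.51], [0.84, 1.88, -0.1]]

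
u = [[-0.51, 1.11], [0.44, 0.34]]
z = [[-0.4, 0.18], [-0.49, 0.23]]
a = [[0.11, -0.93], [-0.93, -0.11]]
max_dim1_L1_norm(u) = 1.62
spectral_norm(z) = 0.70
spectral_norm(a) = 0.94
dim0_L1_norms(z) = [0.89, 0.41]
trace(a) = 0.00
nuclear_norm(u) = 1.77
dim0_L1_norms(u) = [0.95, 1.45]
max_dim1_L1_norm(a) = 1.04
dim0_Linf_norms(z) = [0.49, 0.23]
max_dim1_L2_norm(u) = 1.22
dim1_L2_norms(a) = [0.94, 0.94]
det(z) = -0.00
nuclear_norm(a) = 1.87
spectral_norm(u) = 1.23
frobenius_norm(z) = 0.70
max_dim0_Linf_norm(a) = 0.93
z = u + a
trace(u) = -0.17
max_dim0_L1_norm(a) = 1.04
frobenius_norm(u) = 1.34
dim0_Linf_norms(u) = [0.51, 1.11]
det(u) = -0.66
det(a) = -0.88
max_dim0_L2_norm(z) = 0.63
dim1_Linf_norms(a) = [0.93, 0.93]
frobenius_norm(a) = 1.32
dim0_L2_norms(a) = [0.94, 0.94]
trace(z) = -0.17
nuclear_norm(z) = 0.70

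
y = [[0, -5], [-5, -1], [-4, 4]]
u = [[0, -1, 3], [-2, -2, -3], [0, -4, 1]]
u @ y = [[-7, 13], [22, 0], [16, 8]]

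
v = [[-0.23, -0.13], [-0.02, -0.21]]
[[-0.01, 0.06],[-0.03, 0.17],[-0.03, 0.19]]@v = [[0.0, -0.01],  [0.00, -0.03],  [0.00, -0.04]]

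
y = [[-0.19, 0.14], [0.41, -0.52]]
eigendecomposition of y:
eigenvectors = [[0.74,-0.29], [0.67,0.96]]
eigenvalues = [-0.06, -0.65]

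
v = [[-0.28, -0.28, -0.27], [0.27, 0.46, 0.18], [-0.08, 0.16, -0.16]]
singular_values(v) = [0.73, 0.27, 0.01]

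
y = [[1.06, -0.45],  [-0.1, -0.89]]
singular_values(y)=[1.21, 0.82]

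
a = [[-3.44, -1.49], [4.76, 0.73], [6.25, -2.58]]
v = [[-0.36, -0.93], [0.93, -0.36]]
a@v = [[-0.15,3.74], [-1.03,-4.69], [-4.65,-4.88]]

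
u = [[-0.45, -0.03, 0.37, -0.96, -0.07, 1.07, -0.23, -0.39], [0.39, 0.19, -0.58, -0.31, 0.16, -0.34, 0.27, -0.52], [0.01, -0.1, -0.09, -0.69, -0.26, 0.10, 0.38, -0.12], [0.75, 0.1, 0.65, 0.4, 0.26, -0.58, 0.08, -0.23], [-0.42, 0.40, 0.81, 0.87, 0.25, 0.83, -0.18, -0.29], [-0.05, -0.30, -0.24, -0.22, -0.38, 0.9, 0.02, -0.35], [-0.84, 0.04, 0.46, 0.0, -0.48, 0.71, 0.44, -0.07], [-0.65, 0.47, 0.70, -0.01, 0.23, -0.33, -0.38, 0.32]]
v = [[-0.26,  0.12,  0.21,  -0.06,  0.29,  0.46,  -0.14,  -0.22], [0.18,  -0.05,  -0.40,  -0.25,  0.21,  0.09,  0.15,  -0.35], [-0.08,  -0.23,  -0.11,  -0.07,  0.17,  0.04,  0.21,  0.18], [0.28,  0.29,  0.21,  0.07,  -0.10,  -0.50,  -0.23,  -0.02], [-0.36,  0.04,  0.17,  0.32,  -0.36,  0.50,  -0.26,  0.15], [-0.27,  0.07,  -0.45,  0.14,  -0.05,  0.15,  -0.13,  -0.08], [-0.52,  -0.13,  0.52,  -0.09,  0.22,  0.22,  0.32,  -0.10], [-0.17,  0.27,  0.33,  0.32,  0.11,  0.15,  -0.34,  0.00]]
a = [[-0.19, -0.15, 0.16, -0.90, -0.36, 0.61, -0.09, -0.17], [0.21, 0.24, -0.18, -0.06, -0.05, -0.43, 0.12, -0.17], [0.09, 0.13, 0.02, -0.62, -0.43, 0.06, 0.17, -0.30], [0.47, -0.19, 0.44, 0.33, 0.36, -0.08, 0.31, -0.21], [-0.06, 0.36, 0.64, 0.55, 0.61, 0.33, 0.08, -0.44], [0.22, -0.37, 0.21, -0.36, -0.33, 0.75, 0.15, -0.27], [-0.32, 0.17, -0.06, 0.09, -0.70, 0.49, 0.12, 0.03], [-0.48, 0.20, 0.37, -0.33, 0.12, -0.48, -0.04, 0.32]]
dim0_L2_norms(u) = [1.49, 0.73, 1.52, 1.57, 0.81, 1.93, 0.8, 0.9]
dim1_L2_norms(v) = [0.7, 0.67, 0.43, 0.72, 0.86, 0.59, 0.88, 0.68]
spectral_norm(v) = 1.26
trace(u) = 1.96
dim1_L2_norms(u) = [1.62, 1.05, 0.85, 1.27, 1.62, 1.13, 1.36, 1.24]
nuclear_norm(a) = 6.28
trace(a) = 2.20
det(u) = -0.03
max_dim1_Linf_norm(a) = 0.9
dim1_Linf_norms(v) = [0.46, 0.4, 0.23, 0.5, 0.5, 0.45, 0.52, 0.34]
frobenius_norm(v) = 1.99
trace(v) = -0.24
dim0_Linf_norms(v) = [0.52, 0.29, 0.52, 0.32, 0.36, 0.5, 0.34, 0.35]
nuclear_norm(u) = 8.32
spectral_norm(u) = 2.39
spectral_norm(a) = 1.82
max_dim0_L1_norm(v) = 2.4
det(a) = -0.00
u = a + v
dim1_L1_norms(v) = [1.76, 1.68, 1.09, 1.7, 2.16, 1.34, 2.12, 1.69]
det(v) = 0.00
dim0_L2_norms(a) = [0.83, 0.68, 0.92, 1.36, 1.2, 1.31, 0.44, 0.75]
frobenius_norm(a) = 2.79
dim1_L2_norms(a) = [1.2, 0.61, 0.85, 0.91, 1.24, 1.06, 0.94, 0.93]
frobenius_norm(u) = 3.65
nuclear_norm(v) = 4.50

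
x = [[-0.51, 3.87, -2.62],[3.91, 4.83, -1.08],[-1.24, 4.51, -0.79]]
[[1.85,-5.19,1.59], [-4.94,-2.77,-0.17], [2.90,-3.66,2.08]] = x @ [[-1.54, 0.27, -0.46], [0.2, -0.54, 0.33], [-0.11, 1.13, -0.03]]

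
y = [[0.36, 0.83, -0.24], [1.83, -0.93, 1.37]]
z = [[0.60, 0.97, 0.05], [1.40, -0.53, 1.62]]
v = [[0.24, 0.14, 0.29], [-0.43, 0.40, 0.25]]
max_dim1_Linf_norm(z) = 1.62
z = y + v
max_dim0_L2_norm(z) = 1.62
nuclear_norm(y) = 3.39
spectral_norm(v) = 0.64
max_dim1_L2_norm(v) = 0.64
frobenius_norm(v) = 0.75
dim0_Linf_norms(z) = [1.4, 0.97, 1.62]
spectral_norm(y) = 2.48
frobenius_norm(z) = 2.48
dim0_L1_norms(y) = [2.19, 1.76, 1.61]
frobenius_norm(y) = 2.64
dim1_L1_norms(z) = [1.62, 3.55]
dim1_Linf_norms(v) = [0.29, 0.43]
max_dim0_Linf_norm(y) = 1.83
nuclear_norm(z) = 3.34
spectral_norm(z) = 2.22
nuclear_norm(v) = 1.04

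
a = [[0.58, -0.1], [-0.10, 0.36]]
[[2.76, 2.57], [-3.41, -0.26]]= a @ [[3.28, 4.53], [-8.57, 0.53]]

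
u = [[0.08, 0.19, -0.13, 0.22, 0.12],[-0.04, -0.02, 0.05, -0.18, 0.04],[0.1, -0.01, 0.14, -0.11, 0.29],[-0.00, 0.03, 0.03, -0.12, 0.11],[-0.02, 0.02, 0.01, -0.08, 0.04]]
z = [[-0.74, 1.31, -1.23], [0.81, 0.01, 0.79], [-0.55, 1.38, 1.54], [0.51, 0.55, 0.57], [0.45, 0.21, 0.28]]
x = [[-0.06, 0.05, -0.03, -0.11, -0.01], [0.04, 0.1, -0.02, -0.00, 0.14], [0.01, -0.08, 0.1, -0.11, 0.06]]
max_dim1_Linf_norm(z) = 1.54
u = z @ x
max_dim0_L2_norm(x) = 0.16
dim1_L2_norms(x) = [0.14, 0.18, 0.18]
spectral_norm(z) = 2.34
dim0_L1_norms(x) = [0.11, 0.23, 0.15, 0.22, 0.21]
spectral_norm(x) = 0.18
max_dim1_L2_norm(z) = 2.14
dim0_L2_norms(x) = [0.07, 0.14, 0.11, 0.16, 0.15]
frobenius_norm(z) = 3.29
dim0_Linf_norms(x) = [0.06, 0.1, 0.1, 0.11, 0.14]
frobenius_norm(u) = 0.57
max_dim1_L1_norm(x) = 0.36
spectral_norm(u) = 0.42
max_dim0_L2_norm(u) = 0.34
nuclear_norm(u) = 0.91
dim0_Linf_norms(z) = [0.81, 1.38, 1.54]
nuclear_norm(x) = 0.49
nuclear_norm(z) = 5.38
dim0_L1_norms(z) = [3.06, 3.46, 4.41]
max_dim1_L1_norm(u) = 0.74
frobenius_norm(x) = 0.29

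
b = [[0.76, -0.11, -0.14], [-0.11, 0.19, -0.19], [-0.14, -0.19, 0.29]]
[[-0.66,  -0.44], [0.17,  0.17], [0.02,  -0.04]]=b @[[-1.06, -0.26], [-0.44, 1.41], [-0.73, 0.65]]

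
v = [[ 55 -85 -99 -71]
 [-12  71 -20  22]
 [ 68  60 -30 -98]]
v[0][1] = -85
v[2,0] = 68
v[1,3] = 22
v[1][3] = 22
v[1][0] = -12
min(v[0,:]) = -99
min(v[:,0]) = -12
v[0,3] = -71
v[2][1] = 60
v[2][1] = 60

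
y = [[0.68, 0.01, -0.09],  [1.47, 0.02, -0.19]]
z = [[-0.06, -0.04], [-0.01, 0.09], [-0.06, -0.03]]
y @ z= [[-0.04, -0.02], [-0.08, -0.05]]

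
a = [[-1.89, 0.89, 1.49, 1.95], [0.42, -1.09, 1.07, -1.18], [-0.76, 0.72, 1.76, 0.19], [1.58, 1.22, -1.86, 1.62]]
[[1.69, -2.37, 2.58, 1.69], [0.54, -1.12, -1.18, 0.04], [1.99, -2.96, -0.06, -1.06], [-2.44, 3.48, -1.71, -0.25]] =a @[[-0.59, 0.6, -1.72, -0.36],[0.51, -0.6, -0.55, -1.93],[0.72, -1.24, -0.59, -0.13],[-0.49, 0.59, 0.36, 1.50]]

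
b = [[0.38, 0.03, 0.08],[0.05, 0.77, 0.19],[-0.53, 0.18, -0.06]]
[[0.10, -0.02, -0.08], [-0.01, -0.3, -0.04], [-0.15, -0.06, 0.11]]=b @ [[0.21, 0.01, -0.25], [-0.10, -0.35, -0.08], [0.30, -0.17, 0.18]]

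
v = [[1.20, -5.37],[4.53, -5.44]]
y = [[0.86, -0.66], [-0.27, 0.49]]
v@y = [[2.48, -3.42], [5.36, -5.66]]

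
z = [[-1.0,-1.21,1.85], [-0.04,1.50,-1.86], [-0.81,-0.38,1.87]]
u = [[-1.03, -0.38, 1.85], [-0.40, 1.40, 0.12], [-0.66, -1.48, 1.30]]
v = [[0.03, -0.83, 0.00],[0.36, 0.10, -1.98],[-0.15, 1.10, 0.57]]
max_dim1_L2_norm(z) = 2.43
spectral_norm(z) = 3.83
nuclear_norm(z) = 5.28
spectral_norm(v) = 2.12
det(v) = -0.01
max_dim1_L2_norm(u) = 2.15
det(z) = -1.74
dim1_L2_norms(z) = [2.43, 2.39, 2.07]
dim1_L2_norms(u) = [2.15, 1.46, 2.08]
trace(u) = 1.67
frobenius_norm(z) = 3.99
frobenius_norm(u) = 3.33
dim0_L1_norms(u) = [2.09, 3.26, 3.27]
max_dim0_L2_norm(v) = 2.06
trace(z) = 2.37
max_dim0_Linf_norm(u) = 1.85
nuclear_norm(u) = 4.66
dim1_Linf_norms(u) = [1.85, 1.4, 1.48]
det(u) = 0.58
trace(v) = 0.70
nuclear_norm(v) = 3.47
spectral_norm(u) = 2.88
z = u + v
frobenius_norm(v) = 2.51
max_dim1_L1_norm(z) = 4.06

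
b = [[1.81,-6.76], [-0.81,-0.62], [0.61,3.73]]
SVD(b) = [[-0.89,0.41], [-0.06,-0.54], [0.46,0.73]] @ diag([7.845849901144692, 1.6558500320704785]) @ [[-0.16, 0.99], [0.99, 0.16]]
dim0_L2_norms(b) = [2.07, 7.75]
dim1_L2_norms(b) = [7.0, 1.02, 3.78]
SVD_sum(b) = [[1.14, -6.87], [0.08, -0.47], [-0.58, 3.53]] + [[0.67, 0.11], [-0.89, -0.15], [1.19, 0.20]]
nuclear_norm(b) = 9.50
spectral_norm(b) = 7.85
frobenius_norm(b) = 8.02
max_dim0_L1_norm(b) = 11.11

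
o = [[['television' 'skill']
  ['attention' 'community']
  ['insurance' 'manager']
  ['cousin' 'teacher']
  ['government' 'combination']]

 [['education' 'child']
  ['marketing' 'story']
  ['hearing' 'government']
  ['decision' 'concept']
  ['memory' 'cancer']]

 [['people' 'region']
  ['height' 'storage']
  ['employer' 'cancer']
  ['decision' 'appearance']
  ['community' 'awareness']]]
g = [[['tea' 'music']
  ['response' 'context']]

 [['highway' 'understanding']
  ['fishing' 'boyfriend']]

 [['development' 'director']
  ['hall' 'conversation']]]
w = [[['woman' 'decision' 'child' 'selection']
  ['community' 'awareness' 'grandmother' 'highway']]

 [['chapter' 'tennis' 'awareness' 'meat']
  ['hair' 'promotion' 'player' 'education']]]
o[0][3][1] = 'teacher'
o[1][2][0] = 'hearing'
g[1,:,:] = [['highway', 'understanding'], ['fishing', 'boyfriend']]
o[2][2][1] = 'cancer'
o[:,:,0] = [['television', 'attention', 'insurance', 'cousin', 'government'], ['education', 'marketing', 'hearing', 'decision', 'memory'], ['people', 'height', 'employer', 'decision', 'community']]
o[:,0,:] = [['television', 'skill'], ['education', 'child'], ['people', 'region']]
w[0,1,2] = 'grandmother'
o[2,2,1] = 'cancer'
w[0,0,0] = 'woman'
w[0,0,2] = 'child'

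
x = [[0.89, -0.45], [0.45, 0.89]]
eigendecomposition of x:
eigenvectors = [[(0.71+0j), (0.71-0j)], [0.00-0.71j, 0.00+0.71j]]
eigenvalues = [(0.89+0.45j), (0.89-0.45j)]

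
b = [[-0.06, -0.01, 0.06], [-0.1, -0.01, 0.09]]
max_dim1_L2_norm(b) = 0.13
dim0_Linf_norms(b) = [0.1, 0.01, 0.09]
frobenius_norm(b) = 0.16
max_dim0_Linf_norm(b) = 0.1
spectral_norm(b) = 0.16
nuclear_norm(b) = 0.16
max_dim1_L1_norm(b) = 0.2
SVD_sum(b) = [[-0.06, -0.01, 0.06], [-0.1, -0.01, 0.09]] + [[0.00, -0.00, 0.0], [-0.00, 0.0, -0.00]]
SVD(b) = [[-0.53, -0.85], [-0.85, 0.53]] @ diag([0.15961220488524364, 0.0048932659513863525]) @ [[0.73, 0.09, -0.68], [-0.56, 0.63, -0.53]]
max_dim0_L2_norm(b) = 0.12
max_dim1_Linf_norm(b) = 0.1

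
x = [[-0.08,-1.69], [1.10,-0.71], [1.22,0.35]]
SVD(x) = [[-0.86, 0.31],[-0.51, -0.54],[0.02, -0.78]] @ diag([1.8814936791294266, 1.6271083354823104]) @ [[-0.25, 0.97], [-0.97, -0.25]]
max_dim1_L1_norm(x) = 1.81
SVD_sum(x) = [[0.41, -1.56], [0.24, -0.93], [-0.01, 0.03]] + [[-0.49, -0.13], [0.86, 0.22], [1.23, 0.32]]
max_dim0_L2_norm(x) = 1.87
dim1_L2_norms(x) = [1.69, 1.31, 1.27]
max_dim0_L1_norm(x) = 2.75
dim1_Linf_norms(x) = [1.69, 1.1, 1.22]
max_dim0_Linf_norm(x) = 1.69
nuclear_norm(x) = 3.51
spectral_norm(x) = 1.88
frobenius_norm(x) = 2.49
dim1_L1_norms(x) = [1.77, 1.81, 1.57]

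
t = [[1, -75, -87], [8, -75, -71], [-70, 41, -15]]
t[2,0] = -70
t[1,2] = -71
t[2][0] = -70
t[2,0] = -70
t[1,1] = -75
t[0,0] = 1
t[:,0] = [1, 8, -70]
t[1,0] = 8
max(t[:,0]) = 8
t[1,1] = -75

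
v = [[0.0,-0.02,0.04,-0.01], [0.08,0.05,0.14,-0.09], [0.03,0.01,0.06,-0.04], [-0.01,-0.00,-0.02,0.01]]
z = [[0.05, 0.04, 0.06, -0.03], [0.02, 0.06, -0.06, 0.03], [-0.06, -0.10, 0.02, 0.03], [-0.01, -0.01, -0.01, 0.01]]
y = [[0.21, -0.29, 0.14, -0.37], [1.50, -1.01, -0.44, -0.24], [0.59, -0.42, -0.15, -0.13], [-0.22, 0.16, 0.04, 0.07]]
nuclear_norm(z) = 0.27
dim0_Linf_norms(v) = [0.08, 0.05, 0.14, 0.09]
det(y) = 0.00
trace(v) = 0.12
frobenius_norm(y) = 2.11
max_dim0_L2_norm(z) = 0.12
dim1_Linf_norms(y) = [0.37, 1.5, 0.59, 0.22]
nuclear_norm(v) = 0.25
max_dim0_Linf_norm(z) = 0.1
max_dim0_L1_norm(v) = 0.26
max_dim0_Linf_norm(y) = 1.5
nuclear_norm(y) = 2.49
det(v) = 0.00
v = y @ z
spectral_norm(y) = 2.07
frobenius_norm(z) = 0.18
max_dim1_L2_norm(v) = 0.19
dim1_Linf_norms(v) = [0.04, 0.14, 0.06, 0.02]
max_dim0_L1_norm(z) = 0.21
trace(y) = -0.88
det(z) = 0.00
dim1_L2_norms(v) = [0.05, 0.19, 0.08, 0.02]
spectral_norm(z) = 0.15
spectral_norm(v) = 0.21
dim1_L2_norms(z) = [0.09, 0.09, 0.12, 0.02]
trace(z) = 0.14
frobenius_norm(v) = 0.21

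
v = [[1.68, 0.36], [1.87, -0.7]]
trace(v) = 0.98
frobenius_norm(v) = 2.63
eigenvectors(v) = [[0.82, -0.14], [0.58, 0.99]]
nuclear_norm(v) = 3.26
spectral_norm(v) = 2.53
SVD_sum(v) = [[1.61,-0.20], [1.93,-0.23]] + [[0.07, 0.56],[-0.06, -0.47]]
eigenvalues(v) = [1.94, -0.96]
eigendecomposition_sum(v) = [[1.76, 0.24], [1.25, 0.17]] + [[-0.08, 0.12], [0.62, -0.87]]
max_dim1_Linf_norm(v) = 1.87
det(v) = -1.85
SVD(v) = [[-0.64,-0.77], [-0.77,0.64]] @ diag([2.5308131371388396, 0.7306742536079043]) @ [[-0.99, 0.12], [-0.12, -0.99]]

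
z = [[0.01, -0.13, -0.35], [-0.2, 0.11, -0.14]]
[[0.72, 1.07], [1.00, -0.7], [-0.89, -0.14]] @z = [[-0.21, 0.02, -0.40], [0.15, -0.21, -0.25], [0.02, 0.1, 0.33]]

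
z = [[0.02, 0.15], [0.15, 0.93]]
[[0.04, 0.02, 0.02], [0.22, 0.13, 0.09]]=z@[[0.12, -0.11, -0.26],[0.22, 0.16, 0.14]]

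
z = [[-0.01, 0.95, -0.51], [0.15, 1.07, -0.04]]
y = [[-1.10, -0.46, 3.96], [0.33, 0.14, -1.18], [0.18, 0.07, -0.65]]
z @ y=[[0.23,  0.1,  -0.83],[0.18,  0.08,  -0.64]]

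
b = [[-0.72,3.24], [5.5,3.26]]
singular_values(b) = [6.5, 3.1]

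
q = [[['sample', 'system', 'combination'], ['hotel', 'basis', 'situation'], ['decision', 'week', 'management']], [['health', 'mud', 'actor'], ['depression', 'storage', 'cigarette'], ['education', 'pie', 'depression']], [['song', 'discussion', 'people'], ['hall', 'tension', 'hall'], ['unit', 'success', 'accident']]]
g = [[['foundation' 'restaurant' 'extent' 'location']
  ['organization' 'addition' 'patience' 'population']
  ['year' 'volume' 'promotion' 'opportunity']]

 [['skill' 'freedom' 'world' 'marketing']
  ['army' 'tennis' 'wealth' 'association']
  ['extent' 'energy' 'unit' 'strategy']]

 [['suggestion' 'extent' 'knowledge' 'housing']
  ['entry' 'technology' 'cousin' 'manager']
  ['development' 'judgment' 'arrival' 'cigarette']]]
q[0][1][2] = 'situation'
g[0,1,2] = 'patience'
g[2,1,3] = 'manager'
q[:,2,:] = [['decision', 'week', 'management'], ['education', 'pie', 'depression'], ['unit', 'success', 'accident']]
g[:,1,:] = [['organization', 'addition', 'patience', 'population'], ['army', 'tennis', 'wealth', 'association'], ['entry', 'technology', 'cousin', 'manager']]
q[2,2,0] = 'unit'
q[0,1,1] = 'basis'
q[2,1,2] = 'hall'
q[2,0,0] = 'song'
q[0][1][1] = 'basis'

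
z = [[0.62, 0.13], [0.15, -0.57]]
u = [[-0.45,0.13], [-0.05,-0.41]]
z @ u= [[-0.29, 0.03], [-0.04, 0.25]]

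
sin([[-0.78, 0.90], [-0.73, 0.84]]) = [[-0.78, 0.9], [-0.73, 0.84]]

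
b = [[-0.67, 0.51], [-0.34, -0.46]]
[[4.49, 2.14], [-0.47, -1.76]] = b @[[-3.79, -0.18], [3.82, 3.96]]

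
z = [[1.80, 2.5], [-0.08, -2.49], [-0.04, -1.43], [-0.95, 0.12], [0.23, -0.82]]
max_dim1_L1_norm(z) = 4.3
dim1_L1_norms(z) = [4.3, 2.57, 1.47, 1.07, 1.05]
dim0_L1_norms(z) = [3.1, 7.36]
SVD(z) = [[0.72,0.53],[-0.58,0.47],[-0.33,0.27],[-0.05,-0.58],[-0.17,0.3]] @ diag([4.094066441534538, 1.6198209692125658]) @ [[0.33, 0.94], [0.94, -0.33]]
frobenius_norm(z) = 4.40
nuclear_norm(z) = 5.71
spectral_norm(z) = 4.09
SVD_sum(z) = [[0.99, 2.79],[-0.79, -2.24],[-0.45, -1.28],[-0.07, -0.19],[-0.23, -0.66]] + [[0.81, -0.29],  [0.71, -0.25],  [0.41, -0.15],  [-0.88, 0.31],  [0.46, -0.16]]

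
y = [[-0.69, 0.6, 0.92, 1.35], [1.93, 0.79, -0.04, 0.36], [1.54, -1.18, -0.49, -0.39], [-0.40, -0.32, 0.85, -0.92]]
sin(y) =[[-0.13, 0.44, 0.82, 0.61], [1.07, 1.05, -0.21, 0.67], [0.77, -0.55, -0.09, 0.66], [0.38, -0.53, 0.55, -1.11]]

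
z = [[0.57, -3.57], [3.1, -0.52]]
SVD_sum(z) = [[1.82,-2.74],[1.19,-1.79]] + [[-1.25, -0.83], [1.91, 1.27]]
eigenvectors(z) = [[0.73+0.00j, (0.73-0j)], [(0.11-0.67j), (0.11+0.67j)]]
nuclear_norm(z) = 6.67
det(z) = 10.77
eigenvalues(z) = [(0.02+3.28j), (0.02-3.28j)]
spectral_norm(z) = 3.93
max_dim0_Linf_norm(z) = 3.57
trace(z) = 0.05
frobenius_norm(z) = 4.79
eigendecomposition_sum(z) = [[(0.28+1.64j),  (-1.78+0.01j)], [1.55-0.01j,  -0.26+1.64j]] + [[0.28-1.64j, (-1.78-0.01j)], [(1.55+0.01j), (-0.26-1.64j)]]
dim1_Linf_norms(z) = [3.57, 3.1]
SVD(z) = [[-0.84,-0.55], [-0.55,0.84]] @ diag([3.928600230861036, 2.7415871728031225]) @ [[-0.55, 0.83], [0.83, 0.55]]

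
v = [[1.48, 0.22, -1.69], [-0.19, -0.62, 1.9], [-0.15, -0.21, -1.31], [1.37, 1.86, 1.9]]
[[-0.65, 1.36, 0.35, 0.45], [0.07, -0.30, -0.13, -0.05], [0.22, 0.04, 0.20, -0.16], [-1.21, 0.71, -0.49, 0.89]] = v @ [[-0.50, 0.81, 0.12, 0.35],  [-0.20, -0.10, -0.22, 0.16],  [-0.08, -0.11, -0.13, 0.06]]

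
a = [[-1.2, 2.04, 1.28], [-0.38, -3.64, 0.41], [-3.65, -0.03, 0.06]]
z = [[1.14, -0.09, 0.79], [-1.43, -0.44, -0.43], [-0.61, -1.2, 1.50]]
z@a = [[-4.22, 2.63, 1.47], [3.45, -1.3, -2.04], [-4.29, 3.08, -1.18]]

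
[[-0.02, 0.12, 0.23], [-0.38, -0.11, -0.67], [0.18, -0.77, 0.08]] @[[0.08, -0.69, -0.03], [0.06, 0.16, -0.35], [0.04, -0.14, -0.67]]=[[0.01, 0.00, -0.20], [-0.06, 0.34, 0.5], [-0.03, -0.26, 0.21]]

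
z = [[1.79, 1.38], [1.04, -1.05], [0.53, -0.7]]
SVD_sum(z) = [[1.92, 1.16], [0.3, 0.18], [0.08, 0.05]] + [[-0.13, 0.22],[0.74, -1.23],[0.45, -0.75]]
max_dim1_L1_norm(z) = 3.17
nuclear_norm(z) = 3.97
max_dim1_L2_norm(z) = 2.26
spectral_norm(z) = 2.27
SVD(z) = [[-0.99,0.15],[-0.15,-0.84],[-0.04,-0.51]] @ diag([2.274236540589776, 1.7003964706638997]) @ [[-0.86, -0.52], [-0.52, 0.86]]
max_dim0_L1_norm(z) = 3.36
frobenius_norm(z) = 2.84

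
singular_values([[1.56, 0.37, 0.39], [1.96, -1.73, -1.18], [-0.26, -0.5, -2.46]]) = [3.28, 2.4, 0.9]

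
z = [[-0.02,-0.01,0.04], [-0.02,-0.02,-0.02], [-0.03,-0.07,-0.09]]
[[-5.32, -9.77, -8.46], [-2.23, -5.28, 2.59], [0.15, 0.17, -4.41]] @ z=[[0.56,0.84,0.74],[0.07,-0.05,-0.22],[0.13,0.3,0.40]]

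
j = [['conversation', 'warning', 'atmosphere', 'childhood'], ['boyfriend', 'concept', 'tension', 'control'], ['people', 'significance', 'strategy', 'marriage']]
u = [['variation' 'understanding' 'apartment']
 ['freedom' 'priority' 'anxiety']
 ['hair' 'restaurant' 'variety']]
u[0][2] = 'apartment'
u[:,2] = ['apartment', 'anxiety', 'variety']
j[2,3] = 'marriage'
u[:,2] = ['apartment', 'anxiety', 'variety']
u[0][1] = 'understanding'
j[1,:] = ['boyfriend', 'concept', 'tension', 'control']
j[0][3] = 'childhood'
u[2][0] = 'hair'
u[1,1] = 'priority'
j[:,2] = ['atmosphere', 'tension', 'strategy']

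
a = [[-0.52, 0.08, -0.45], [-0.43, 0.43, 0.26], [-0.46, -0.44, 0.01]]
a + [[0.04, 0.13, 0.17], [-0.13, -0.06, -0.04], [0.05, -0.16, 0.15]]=[[-0.48, 0.21, -0.28],[-0.56, 0.37, 0.22],[-0.41, -0.60, 0.16]]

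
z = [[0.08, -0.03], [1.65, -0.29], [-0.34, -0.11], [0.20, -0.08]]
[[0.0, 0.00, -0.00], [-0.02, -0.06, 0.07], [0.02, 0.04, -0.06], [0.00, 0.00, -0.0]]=z @ [[-0.03, -0.07, 0.09], [-0.1, -0.19, 0.26]]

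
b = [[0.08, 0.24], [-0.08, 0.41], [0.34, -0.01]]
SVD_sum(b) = [[-0.04, 0.22], [-0.07, 0.41], [0.01, -0.07]] + [[0.12, 0.02],[-0.01, -0.0],[0.33, 0.06]]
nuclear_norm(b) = 0.83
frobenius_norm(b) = 0.60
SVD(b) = [[-0.47, 0.34],[-0.87, -0.03],[0.14, 0.94]] @ diag([0.47820693916154544, 0.3542853699177344]) @ [[0.17, -0.99], [0.99, 0.17]]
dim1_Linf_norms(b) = [0.24, 0.41, 0.34]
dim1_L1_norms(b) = [0.32, 0.49, 0.35]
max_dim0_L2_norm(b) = 0.48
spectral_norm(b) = 0.48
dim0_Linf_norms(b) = [0.34, 0.41]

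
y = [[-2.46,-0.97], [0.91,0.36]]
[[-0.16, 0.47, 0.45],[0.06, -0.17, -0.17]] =y @ [[0.08,-0.17,-0.16], [-0.04,-0.05,-0.06]]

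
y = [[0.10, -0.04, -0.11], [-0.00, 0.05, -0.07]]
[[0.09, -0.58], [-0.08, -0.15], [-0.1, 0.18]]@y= [[0.01, -0.03, 0.03],[-0.01, -0.00, 0.02],[-0.01, 0.01, -0.0]]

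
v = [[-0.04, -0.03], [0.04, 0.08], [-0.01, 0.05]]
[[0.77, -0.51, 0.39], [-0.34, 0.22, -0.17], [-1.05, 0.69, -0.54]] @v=[[-0.06, -0.04], [0.02, 0.02], [0.08, 0.06]]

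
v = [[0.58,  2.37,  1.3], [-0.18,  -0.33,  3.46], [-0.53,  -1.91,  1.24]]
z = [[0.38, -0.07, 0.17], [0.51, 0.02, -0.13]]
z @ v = [[0.14, 0.60, 0.46],[0.36, 1.45, 0.57]]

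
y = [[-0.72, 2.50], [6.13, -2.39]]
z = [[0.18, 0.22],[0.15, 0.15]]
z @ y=[[1.22, -0.08], [0.81, 0.02]]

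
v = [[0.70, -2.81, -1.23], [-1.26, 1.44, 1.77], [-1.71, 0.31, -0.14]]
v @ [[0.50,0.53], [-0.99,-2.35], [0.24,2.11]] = [[2.84, 4.38], [-1.63, -0.32], [-1.2, -1.93]]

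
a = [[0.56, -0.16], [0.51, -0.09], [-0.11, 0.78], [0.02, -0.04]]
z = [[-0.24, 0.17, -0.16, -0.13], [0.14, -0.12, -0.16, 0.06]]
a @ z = [[-0.16,0.11,-0.06,-0.08], [-0.14,0.10,-0.07,-0.07], [0.14,-0.11,-0.11,0.06], [-0.01,0.01,0.00,-0.00]]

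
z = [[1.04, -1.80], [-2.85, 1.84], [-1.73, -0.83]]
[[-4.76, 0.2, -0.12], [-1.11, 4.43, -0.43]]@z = [[-5.31, 9.04], [-13.04, 10.51]]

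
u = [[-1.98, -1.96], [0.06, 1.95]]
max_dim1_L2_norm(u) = 2.79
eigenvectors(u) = [[-1.00,0.45],[0.02,-0.89]]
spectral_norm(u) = 3.19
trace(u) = -0.03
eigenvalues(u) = [-1.95, 1.92]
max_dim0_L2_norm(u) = 2.76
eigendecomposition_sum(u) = [[-1.97,  -0.99], [0.03,  0.02]] + [[-0.01, -0.97], [0.03, 1.93]]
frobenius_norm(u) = 3.40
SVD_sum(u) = [[-1.46, -2.29],[0.90, 1.41]] + [[-0.52, 0.33], [-0.84, 0.54]]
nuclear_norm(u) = 4.37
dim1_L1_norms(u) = [3.94, 2.01]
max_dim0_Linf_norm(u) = 1.98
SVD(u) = [[-0.85, 0.53], [0.53, 0.85]] @ diag([3.1927073114513775, 1.172484551456827]) @ [[0.54, 0.84], [-0.84, 0.54]]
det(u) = -3.74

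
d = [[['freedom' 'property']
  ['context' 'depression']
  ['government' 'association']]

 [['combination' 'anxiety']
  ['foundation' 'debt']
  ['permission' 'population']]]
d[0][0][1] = 'property'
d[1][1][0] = 'foundation'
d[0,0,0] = 'freedom'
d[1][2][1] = 'population'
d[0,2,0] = 'government'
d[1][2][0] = 'permission'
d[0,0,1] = 'property'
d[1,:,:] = [['combination', 'anxiety'], ['foundation', 'debt'], ['permission', 'population']]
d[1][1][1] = 'debt'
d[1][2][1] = 'population'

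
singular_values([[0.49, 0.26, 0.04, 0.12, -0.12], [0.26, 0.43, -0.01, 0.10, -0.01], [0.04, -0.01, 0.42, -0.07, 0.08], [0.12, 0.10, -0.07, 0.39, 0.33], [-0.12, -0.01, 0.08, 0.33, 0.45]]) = [0.8, 0.73, 0.45, 0.21, 0.0]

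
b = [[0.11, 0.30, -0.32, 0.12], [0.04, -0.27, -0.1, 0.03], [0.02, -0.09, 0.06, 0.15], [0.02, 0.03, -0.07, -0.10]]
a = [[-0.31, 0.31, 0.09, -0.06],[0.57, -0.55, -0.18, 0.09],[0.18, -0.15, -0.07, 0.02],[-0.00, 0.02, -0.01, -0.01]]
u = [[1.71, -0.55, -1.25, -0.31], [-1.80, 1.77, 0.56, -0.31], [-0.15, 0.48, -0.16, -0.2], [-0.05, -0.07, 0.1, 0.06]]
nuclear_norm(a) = 1.01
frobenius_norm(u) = 3.47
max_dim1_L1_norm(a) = 1.39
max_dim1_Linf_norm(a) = 0.57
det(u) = -0.00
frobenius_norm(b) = 0.60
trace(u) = 3.38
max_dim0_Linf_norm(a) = 0.57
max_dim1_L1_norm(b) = 0.85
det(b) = 0.00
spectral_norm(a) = 0.97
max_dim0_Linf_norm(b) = 0.32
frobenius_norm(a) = 0.97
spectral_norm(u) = 3.27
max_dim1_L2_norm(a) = 0.82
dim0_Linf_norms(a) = [0.57, 0.55, 0.18, 0.09]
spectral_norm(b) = 0.49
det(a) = 0.00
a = b @ u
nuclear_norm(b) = 0.98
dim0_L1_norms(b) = [0.19, 0.69, 0.55, 0.4]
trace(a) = -0.94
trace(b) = -0.20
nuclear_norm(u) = 4.43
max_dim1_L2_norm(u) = 2.6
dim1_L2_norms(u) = [2.21, 2.6, 0.56, 0.14]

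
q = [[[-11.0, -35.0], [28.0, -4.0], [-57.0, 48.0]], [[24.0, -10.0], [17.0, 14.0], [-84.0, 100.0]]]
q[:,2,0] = [-57.0, -84.0]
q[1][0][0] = 24.0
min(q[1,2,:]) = -84.0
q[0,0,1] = -35.0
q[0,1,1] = -4.0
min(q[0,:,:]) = -57.0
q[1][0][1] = -10.0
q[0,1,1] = -4.0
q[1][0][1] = -10.0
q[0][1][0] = 28.0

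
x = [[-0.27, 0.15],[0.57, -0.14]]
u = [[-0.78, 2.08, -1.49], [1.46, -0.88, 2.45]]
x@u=[[0.43, -0.69, 0.77], [-0.65, 1.31, -1.19]]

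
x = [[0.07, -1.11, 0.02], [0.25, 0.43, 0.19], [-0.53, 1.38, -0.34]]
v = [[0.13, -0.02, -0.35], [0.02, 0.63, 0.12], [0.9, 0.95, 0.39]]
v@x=[[0.19, -0.64, 0.12], [0.10, 0.41, 0.08], [0.09, -0.05, 0.07]]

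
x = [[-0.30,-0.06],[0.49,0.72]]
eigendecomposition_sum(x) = [[-0.28,-0.02], [0.14,0.01]] + [[-0.02, -0.04], [0.35, 0.71]]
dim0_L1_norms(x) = [0.79, 0.78]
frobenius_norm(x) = 0.92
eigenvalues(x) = [-0.27, 0.69]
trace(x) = 0.42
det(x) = -0.19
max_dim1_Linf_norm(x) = 0.72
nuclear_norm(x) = 1.11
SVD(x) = [[-0.26, 0.97], [0.97, 0.26]] @ diag([0.8994793550098504, 0.20745334393801237]) @ [[0.61, 0.79], [-0.79, 0.61]]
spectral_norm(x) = 0.90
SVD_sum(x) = [[-0.14,  -0.18], [0.53,  0.69]] + [[-0.16,0.12], [-0.04,0.03]]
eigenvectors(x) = [[-0.90, 0.06],[0.44, -1.0]]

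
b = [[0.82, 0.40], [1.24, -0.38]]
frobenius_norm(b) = 1.59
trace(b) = 0.44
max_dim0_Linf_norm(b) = 1.24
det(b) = -0.81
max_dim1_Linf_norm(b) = 1.24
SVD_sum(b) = [[0.79, -0.06], [1.26, -0.09]] + [[0.03, 0.46], [-0.02, -0.29]]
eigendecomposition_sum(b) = [[0.94, 0.25], [0.77, 0.2]] + [[-0.12, 0.15], [0.47, -0.58]]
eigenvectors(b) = [[0.78, -0.25], [0.63, 0.97]]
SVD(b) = [[-0.53, -0.85], [-0.85, 0.53]] @ diag([1.490201647315631, 0.5419400800252552]) @ [[-1.0, 0.07], [-0.07, -1.00]]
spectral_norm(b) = 1.49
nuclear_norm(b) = 2.03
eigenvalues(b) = [1.15, -0.71]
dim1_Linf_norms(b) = [0.82, 1.24]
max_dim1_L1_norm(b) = 1.62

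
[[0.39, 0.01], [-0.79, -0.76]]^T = [[0.39, -0.79], [0.01, -0.76]]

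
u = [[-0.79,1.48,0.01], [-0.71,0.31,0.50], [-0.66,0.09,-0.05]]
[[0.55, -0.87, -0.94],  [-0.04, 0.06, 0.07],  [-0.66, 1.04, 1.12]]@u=[[0.80, 0.46, -0.38], [-0.06, -0.03, 0.03], [-0.96, -0.55, 0.46]]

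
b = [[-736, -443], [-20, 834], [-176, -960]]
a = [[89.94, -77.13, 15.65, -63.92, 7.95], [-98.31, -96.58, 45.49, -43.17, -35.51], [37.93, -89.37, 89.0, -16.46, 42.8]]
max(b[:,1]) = 834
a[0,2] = 15.65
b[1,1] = 834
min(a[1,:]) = -98.31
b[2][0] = -176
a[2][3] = -16.46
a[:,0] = [89.94, -98.31, 37.93]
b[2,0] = -176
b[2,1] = -960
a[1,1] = -96.58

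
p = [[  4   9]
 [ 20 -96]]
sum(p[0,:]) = 13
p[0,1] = 9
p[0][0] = 4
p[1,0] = 20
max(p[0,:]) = 9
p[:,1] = [9, -96]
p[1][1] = -96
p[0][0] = 4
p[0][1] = 9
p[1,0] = 20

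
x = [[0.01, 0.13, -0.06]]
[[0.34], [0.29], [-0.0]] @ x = [[0.00, 0.04, -0.02], [0.00, 0.04, -0.02], [0.0, 0.0, 0.00]]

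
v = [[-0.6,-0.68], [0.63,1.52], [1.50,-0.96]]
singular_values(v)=[1.92, 1.73]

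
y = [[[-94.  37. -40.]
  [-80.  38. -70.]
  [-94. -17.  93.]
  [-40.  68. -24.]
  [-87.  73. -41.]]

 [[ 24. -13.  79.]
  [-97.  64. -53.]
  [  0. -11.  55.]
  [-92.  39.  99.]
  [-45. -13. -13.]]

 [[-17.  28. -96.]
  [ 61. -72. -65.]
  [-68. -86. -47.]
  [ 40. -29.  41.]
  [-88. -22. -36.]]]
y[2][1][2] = -65.0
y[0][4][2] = -41.0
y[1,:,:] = [[24.0, -13.0, 79.0], [-97.0, 64.0, -53.0], [0.0, -11.0, 55.0], [-92.0, 39.0, 99.0], [-45.0, -13.0, -13.0]]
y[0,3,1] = 68.0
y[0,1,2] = -70.0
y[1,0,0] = 24.0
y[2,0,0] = -17.0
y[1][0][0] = 24.0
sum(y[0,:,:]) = -278.0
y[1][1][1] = 64.0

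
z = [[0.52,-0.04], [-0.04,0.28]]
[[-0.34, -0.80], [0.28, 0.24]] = z@[[-0.59, -1.49], [0.93, 0.66]]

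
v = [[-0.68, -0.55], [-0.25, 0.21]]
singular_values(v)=[0.88, 0.32]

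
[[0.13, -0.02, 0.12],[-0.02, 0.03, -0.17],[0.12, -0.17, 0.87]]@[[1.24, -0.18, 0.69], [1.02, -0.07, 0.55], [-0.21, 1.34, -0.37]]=[[0.12, 0.14, 0.03],  [0.04, -0.23, 0.07],  [-0.21, 1.16, -0.33]]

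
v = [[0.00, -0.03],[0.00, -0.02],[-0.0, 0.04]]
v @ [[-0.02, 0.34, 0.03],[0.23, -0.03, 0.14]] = [[-0.01,0.0,-0.0], [-0.00,0.0,-0.00], [0.01,-0.0,0.01]]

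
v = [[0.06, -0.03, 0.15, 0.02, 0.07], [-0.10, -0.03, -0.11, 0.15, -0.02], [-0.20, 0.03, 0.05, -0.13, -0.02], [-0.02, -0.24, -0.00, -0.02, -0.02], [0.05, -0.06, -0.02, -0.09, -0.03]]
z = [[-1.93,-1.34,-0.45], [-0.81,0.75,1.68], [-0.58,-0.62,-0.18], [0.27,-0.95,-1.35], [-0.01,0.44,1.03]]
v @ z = [[-0.17, -0.18, -0.06],[0.32, 0.03, -0.21],[0.3, 0.37, 0.29],[0.23, -0.14, -0.39],[-0.06, -0.03, -0.03]]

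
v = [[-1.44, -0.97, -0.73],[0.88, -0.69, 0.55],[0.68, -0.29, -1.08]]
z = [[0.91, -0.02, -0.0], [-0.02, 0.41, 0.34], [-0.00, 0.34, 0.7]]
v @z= [[-1.29, -0.62, -0.84],[0.81, -0.11, 0.15],[0.62, -0.5, -0.85]]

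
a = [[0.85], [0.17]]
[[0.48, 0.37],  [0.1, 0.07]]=a@[[0.56, 0.43]]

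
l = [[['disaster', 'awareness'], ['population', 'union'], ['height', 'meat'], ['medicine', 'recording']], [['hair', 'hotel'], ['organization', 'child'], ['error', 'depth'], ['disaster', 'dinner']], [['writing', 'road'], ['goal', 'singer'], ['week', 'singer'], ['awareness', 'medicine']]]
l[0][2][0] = 'height'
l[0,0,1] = 'awareness'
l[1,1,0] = 'organization'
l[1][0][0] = 'hair'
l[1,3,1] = 'dinner'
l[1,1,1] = 'child'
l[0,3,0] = 'medicine'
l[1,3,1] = 'dinner'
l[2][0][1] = 'road'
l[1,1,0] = 'organization'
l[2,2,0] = 'week'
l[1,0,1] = 'hotel'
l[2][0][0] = 'writing'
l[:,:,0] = [['disaster', 'population', 'height', 'medicine'], ['hair', 'organization', 'error', 'disaster'], ['writing', 'goal', 'week', 'awareness']]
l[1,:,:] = [['hair', 'hotel'], ['organization', 'child'], ['error', 'depth'], ['disaster', 'dinner']]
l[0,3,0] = 'medicine'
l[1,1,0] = 'organization'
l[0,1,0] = 'population'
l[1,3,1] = 'dinner'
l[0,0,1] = 'awareness'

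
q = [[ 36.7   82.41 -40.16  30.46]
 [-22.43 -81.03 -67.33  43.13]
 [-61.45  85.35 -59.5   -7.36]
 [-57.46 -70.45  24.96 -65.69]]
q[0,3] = 30.46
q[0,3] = 30.46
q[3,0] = -57.46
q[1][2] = -67.33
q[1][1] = -81.03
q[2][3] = -7.36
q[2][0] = -61.45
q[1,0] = -22.43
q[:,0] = [36.7, -22.43, -61.45, -57.46]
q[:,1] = [82.41, -81.03, 85.35, -70.45]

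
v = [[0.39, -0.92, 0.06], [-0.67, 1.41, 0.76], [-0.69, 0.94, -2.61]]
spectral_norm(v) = 2.90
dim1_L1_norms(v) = [1.37, 2.84, 4.24]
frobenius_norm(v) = 3.49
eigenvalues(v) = [2.0, -0.07, -2.74]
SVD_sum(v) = [[0.13, -0.19, 0.45],[-0.01, 0.01, -0.03],[-0.74, 1.09, -2.53]] + [[0.31, -0.70, -0.39], [-0.63, 1.41, 0.79], [0.06, -0.14, -0.08]] + [[-0.06,-0.03,0.0], [-0.03,-0.01,0.0], [-0.01,-0.00,0.00]]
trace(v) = -0.81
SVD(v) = [[-0.17, 0.44, 0.88], [0.01, -0.89, 0.45], [0.98, 0.09, 0.15]] @ diag([2.897912076961647, 1.9456678527966587, 0.0705847065126093]) @ [[-0.26, 0.38, -0.89], [0.36, -0.81, -0.46], [-0.89, -0.44, 0.07]]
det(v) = 0.40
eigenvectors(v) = [[-0.47, 0.89, -0.07], [0.85, 0.44, -0.19], [0.24, -0.08, 0.98]]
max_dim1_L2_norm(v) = 2.86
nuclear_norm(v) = 4.91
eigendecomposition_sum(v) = [[0.41, -0.85, -0.13], [-0.74, 1.52, 0.24], [-0.21, 0.44, 0.07]] + [[-0.06, -0.03, -0.01], [-0.03, -0.01, -0.01], [0.01, 0.00, 0.0]] + [[0.04, -0.04, 0.21], [0.09, -0.10, 0.52], [-0.48, 0.5, -2.68]]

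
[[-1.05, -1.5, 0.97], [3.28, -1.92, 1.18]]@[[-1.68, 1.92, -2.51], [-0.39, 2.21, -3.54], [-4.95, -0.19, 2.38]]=[[-2.45, -5.52, 10.25],[-10.60, 1.83, 1.37]]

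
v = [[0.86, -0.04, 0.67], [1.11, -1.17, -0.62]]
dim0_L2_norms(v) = [1.4, 1.17, 0.91]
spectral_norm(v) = 1.78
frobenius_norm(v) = 2.04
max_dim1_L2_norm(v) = 1.73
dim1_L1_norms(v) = [1.57, 2.9]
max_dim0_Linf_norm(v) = 1.17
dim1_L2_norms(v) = [1.09, 1.73]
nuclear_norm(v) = 2.79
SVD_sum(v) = [[0.37, -0.32, -0.11], [1.25, -1.09, -0.39]] + [[0.49, 0.28, 0.78], [-0.14, -0.08, -0.23]]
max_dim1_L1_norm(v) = 2.9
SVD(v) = [[0.29, 0.96], [0.96, -0.29]] @ diag([1.7775669270817134, 1.0078471212169409]) @ [[0.74, -0.64, -0.23], [0.50, 0.29, 0.81]]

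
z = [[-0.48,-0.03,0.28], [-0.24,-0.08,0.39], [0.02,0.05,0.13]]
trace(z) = -0.43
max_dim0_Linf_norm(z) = 0.48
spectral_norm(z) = 0.71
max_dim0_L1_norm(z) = 0.8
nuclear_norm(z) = 0.98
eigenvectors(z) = [[0.85, 0.22, 0.24], [0.52, -0.96, 0.72], [-0.07, 0.19, 0.65]]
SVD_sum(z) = [[-0.4, -0.05, 0.36], [-0.33, -0.04, 0.30], [-0.05, -0.01, 0.05]] + [[-0.08, 0.00, -0.09], [0.09, -0.0, 0.09], [0.07, -0.0, 0.08]] + [[-0.00,0.02,0.0], [0.00,-0.03,-0.00], [-0.0,0.06,0.01]]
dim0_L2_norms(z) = [0.54, 0.1, 0.5]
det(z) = 0.01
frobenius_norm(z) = 0.74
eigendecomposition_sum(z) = [[-0.47,-0.06,0.24], [-0.29,-0.04,0.14], [0.04,0.00,-0.02]] + [[-0.01,0.02,-0.01], [0.05,-0.08,0.07], [-0.01,0.02,-0.01]] + [[-0.0, 0.01, 0.06], [-0.01, 0.03, 0.18], [-0.01, 0.03, 0.16]]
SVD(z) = [[-0.77,0.58,0.27], [-0.63,-0.62,-0.46], [-0.10,-0.53,0.84]] @ diag([0.706339437223407, 0.20396849739779213, 0.0712843004609536]) @ [[0.73, 0.1, -0.67], [-0.68, 0.03, -0.74], [-0.05, 0.99, 0.09]]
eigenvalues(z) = [-0.52, -0.1, 0.19]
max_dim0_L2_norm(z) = 0.54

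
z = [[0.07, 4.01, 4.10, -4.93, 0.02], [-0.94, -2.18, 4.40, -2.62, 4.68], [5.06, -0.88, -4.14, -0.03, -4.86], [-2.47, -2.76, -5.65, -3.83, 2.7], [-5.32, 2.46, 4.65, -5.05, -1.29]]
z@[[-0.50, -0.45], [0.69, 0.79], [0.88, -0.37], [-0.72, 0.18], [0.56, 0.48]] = [[9.9,0.74], [7.35,-1.15], [-9.48,-3.78], [-1.37,1.63], [11.36,1.09]]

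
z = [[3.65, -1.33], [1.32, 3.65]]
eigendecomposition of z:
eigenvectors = [[0.71+0.00j, (0.71-0j)], [0.00-0.71j, 0.71j]]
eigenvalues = [(3.65+1.32j), (3.65-1.32j)]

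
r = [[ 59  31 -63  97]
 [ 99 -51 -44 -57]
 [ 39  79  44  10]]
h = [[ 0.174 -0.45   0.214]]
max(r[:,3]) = 97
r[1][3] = -57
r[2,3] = 10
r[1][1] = -51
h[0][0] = 0.174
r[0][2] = -63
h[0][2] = 0.214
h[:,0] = [0.174]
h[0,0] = 0.174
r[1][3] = -57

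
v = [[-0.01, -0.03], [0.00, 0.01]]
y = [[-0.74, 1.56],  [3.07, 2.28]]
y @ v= [[0.01, 0.04], [-0.03, -0.07]]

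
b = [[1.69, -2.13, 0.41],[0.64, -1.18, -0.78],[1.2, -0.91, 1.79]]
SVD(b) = [[-0.78, -0.27, -0.57], [-0.29, -0.66, 0.7], [-0.56, 0.70, 0.43]] @ diag([3.4896308729201118, 1.8072563015949865, 0.0010154348981922243]) @ [[-0.62, 0.72, -0.32], [-0.02, 0.39, 0.92], [0.78, 0.58, -0.23]]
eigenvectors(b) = [[0.54, 0.78, -0.73], [-0.08, 0.58, -0.67], [0.84, -0.23, 0.12]]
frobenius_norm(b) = 3.93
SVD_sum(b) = [[1.68,-1.94,0.86],[0.62,-0.71,0.32],[1.22,-1.41,0.62]] + [[0.01, -0.19, -0.45], [0.02, -0.47, -1.09], [-0.02, 0.5, 1.17]] + [[-0.0,-0.0,0.00], [0.00,0.0,-0.00], [0.00,0.0,-0.00]]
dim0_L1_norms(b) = [3.53, 4.22, 2.98]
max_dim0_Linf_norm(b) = 2.13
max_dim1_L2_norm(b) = 2.75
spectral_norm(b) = 3.49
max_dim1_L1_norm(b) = 4.23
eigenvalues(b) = [2.65, -0.01, -0.34]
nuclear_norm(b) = 5.30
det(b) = 0.01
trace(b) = 2.30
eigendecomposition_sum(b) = [[0.86,  -0.73,  1.08], [-0.13,  0.11,  -0.16], [1.34,  -1.14,  1.68]] + [[-0.02, 0.03, 0.02], [-0.02, 0.02, 0.01], [0.01, -0.01, -0.01]] + [[0.85, -1.42, -0.69], [0.79, -1.31, -0.63], [-0.14, 0.24, 0.12]]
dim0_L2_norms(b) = [2.17, 2.6, 2.0]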